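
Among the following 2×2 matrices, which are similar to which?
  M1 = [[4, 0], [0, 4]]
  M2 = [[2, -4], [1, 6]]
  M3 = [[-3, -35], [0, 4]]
Characteristic polynomials: χ_{M1} = (x - 4)^2, χ_{M2} = (x - 4)^2, χ_{M3} = (x - 4)(x + 3).

{M1}: invariant factors x - 4, x - 4.

{M2}: invariant factors (x - 4)^2.

{M3}: invariant factors (x - 4)(x + 3).

Matrices are similar if and only if their invariant-factor lists agree; the partition into similarity classes is {M1}, {M2}, {M3}.

3 classes: {M1}, {M2}, {M3}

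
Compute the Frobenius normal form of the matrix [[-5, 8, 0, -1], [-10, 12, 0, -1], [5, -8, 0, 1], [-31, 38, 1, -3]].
The invariant factors of A (the non-unit diagonal entries of the Smith normal form of xI - A over ℚ[x]) are x(x - 2)(x - 1)^2, each dividing the next. The characteristic polynomial is their product, x(x - 2)(x - 1)^2.

The rational canonical form is the block-diagonal matrix of companion matrices C(f_i):
R = [[0, 0, 0, 0], [1, 0, 0, 2], [0, 1, 0, -5], [0, 0, 1, 4]].

R = [[0, 0, 0, 0], [1, 0, 0, 2], [0, 1, 0, -5], [0, 0, 1, 4]]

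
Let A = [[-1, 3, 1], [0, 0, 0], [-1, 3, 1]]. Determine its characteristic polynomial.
χ_A(x) = x^3

xI - A = [[x + 1, -3, -1], [0, x, 0], [1, -3, x - 1]].

Expanding det(xI - A) along the first row:
det(xI - A) = + (x + 1)·det([[x, 0], [-3, x - 1]]) - (-3)·det([[0, 0], [1, x - 1]]) + (-1)·det([[0, x], [1, -3]]).

Evaluating gives χ_A(x) = x^3.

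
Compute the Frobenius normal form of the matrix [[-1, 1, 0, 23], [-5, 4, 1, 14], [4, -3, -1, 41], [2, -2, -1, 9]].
The invariant factors of A (the non-unit diagonal entries of the Smith normal form of xI - A over ℚ[x]) are (x - 4)^2(x - 2)(x - 1), each dividing the next. The characteristic polynomial is their product, (x - 4)^2(x - 2)(x - 1).

The rational canonical form is the block-diagonal matrix of companion matrices C(f_i):
R = [[0, 0, 0, -32], [1, 0, 0, 64], [0, 1, 0, -42], [0, 0, 1, 11]].

R = [[0, 0, 0, -32], [1, 0, 0, 64], [0, 1, 0, -42], [0, 0, 1, 11]]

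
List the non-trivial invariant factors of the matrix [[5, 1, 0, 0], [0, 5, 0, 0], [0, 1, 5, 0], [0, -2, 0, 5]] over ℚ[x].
x - 5, x - 5, (x - 5)^2

The Jordan structure of A has elementary divisors (x - 5)^2, (x - 5), (x - 5). Arranging the block sizes at each eigenvalue in decreasing order and taking row products gives the invariant factors.

Invariant factors (smallest first, each dividing the next): x - 5, x - 5, (x - 5)^2.

Check: the last factor (x - 5)^2 is the minimal polynomial, and the product (x - 5)^4 is the characteristic polynomial.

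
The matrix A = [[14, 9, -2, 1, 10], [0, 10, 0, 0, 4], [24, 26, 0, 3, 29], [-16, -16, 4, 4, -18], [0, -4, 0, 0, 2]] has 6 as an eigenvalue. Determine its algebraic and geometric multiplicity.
algebraic multiplicity 5, geometric multiplicity 3

The characteristic polynomial is (x - 6)^5, so the factor x - 6 appears with exponent 5: the algebraic multiplicity is 5.

rank(A - 6I) = 2, so the eigenspace has dimension 5 - 2 = 3: the geometric multiplicity is 3.

Since 3 < 5, A is not diagonalizable.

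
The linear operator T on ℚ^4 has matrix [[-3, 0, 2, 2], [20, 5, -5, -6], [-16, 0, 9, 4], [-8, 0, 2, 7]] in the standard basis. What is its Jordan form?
The characteristic polynomial is det(xI - A) = (x - 5)^3(x - 3), so the eigenvalues are 3 (algebraic multiplicity 1), 5 (algebraic multiplicity 3).

For λ = 3: algebraic multiplicity 1 gives one 1×1 block.

For λ = 5: rank(A - 5I) = 2, rank((A - 5I)^2) = 1. The eigenspace has dimension 4 - 2 = 2, so there are 2 Jordan blocks; the rank sequence gives block sizes [2, 1].

Assembling the blocks gives the Jordan form J above.

J = [[3, 0, 0, 0], [0, 5, 1, 0], [0, 0, 5, 0], [0, 0, 0, 5]]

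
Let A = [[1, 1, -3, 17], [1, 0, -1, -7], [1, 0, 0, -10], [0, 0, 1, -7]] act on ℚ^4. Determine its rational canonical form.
R = [[0, 0, 0, -4], [1, 0, 0, 12], [0, 1, 0, -5], [0, 0, 1, -6]]

The invariant factors of A (the non-unit diagonal entries of the Smith normal form of xI - A over ℚ[x]) are (x^2 + 3x - 2)^2, each dividing the next. The characteristic polynomial is their product, (x^2 + 3x - 2)^2.

The rational canonical form is the block-diagonal matrix of companion matrices C(f_i):
R = [[0, 0, 0, -4], [1, 0, 0, 12], [0, 1, 0, -5], [0, 0, 1, -6]].

Note the characteristic polynomial does not split into linear factors over ℚ, so A has no Jordan form over ℚ; the rational canonical form exists over any field.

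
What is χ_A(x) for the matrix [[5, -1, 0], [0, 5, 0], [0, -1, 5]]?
χ_A(x) = (x - 5)^3

xI - A = [[x - 5, 1, 0], [0, x - 5, 0], [0, 1, x - 5]].

Expanding det(xI - A) along the first row:
det(xI - A) = + (x - 5)·det([[x - 5, 0], [1, x - 5]]) - (1)·det([[0, 0], [0, x - 5]]) + (0)·det([[0, x - 5], [0, 1]]).

Evaluating gives χ_A(x) = x^3 - 15x^2 + 75x - 125 = (x - 5)^3.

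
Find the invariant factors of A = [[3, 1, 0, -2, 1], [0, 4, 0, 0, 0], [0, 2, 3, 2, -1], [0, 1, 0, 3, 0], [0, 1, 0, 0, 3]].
The Jordan structure of A has elementary divisors (x - 3)^2, (x - 3), (x - 3), (x - 4). Arranging the block sizes at each eigenvalue in decreasing order and taking row products gives the invariant factors.

Invariant factors (smallest first, each dividing the next): x - 3, x - 3, (x - 4)(x - 3)^2.

Check: the last factor (x - 4)(x - 3)^2 is the minimal polynomial, and the product (x - 4)(x - 3)^4 is the characteristic polynomial.

x - 3, x - 3, (x - 4)(x - 3)^2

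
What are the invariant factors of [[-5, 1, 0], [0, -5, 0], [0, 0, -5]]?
The Jordan structure of A has elementary divisors (x + 5)^2, (x + 5). Arranging the block sizes at each eigenvalue in decreasing order and taking row products gives the invariant factors.

Invariant factors (smallest first, each dividing the next): x + 5, (x + 5)^2.

Check: the last factor (x + 5)^2 is the minimal polynomial, and the product (x + 5)^3 is the characteristic polynomial.

x + 5, (x + 5)^2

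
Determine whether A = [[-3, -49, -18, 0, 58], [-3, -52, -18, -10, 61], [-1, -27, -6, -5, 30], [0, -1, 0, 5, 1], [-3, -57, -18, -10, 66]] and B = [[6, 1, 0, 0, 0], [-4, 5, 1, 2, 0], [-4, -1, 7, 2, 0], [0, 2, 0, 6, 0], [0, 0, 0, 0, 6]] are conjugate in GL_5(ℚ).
No.

trace(A) = 10 but trace(B) = 30. The trace is a similarity invariant, so A and B are not similar.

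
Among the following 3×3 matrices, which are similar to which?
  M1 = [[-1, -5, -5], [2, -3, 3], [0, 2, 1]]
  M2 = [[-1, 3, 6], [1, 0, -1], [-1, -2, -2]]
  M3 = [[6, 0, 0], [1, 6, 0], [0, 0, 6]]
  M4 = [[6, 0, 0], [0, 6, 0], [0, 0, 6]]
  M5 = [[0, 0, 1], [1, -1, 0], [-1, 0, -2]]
Characteristic polynomials: χ_{M1} = (x + 1)^3, χ_{M2} = (x + 1)^3, χ_{M3} = (x - 6)^3, χ_{M4} = (x - 6)^3, χ_{M5} = (x + 1)^3.

{M1, M2, M5}: invariant factors (x + 1)^3.

{M3}: invariant factors x - 6, (x - 6)^2.

{M4}: invariant factors x - 6, x - 6, x - 6.

Matrices are similar if and only if their invariant-factor lists agree; the partition into similarity classes is {M1, M2, M5}, {M3}, {M4}.

3 classes: {M1, M2, M5}, {M3}, {M4}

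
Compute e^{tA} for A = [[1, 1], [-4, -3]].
A has Jordan form J = [[-1, 1], [0, -1]] with A = PJP^{-1}, so e^{tA} = P e^{tJ} P^{-1}.

For a Jordan block J_k(λ), e^{tJ_k(λ)} = e^{λt} · (I + tN + t^2 N^2/2! + ... + t^{k-1} N^{k-1}/(k-1)!) where N is the nilpotent superdiagonal part.

Assembling the blocks and conjugating back gives the entries of e^{tA} as shown above.

e^{tA} = [[(2*t + 1)*e^{-t}, t*e^{-t}], [-4*t*e^{-t}, (1 - 2*t)*e^{-t}]]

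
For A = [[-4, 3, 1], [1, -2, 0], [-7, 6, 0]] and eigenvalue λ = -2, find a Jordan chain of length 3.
v_1 = [[0, 0, 1]]^T, v_2 = [[1, 0, 2]]^T, v_3 = [[0, 1, -3]]^T

We seek v_1 ∈ ker((A + 2I)^3) \ ker((A + 2I)^2), then set v_{i+1} = (A + 2I) v_i.

One such chain is v_1 = [[0, 0, 1]]^T, v_2 = [[1, 0, 2]]^T, v_3 = [[0, 1, -3]]^T. Check: (A + 2I) v_3 = [[0, 0, 0]]^T = 0.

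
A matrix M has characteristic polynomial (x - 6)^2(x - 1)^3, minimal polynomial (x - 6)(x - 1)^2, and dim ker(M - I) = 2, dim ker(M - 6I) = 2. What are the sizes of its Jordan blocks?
λ = 1: algebraic multiplicity 3 (exponent in χ_M), largest block size 2 (exponent in m_M), 2 blocks (geometric multiplicity). These force block sizes [2, 1].
λ = 6: algebraic multiplicity 2 (exponent in χ_M), largest block size 1 (exponent in m_M), 2 blocks (geometric multiplicity). These force block sizes [1, 1].

Jordan blocks: (1, 2), (1, 1), (6, 1), (6, 1)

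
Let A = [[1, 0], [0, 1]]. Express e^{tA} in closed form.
A has Jordan form J = [[1, 0], [0, 1]] with A = PJP^{-1}, so e^{tA} = P e^{tJ} P^{-1}.

For a Jordan block J_k(λ), e^{tJ_k(λ)} = e^{λt} · (I + tN + t^2 N^2/2! + ... + t^{k-1} N^{k-1}/(k-1)!) where N is the nilpotent superdiagonal part.

Assembling the blocks and conjugating back gives the entries of e^{tA} as shown above.

e^{tA} = [[e^{t}, 0], [0, e^{t}]]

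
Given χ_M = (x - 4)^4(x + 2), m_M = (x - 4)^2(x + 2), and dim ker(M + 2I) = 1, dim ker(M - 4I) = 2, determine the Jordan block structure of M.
Jordan blocks: (-2, 1), (4, 2), (4, 2)

λ = -2: algebraic multiplicity 1 (exponent in χ_M), largest block size 1 (exponent in m_M), 1 block (geometric multiplicity). This forces block sizes [1].
λ = 4: algebraic multiplicity 4 (exponent in χ_M), largest block size 2 (exponent in m_M), 2 blocks (geometric multiplicity). These force block sizes [2, 2].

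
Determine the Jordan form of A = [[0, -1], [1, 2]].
The characteristic polynomial is det(xI - A) = (x - 1)^2, so the eigenvalues are 1 (algebraic multiplicity 2).

For λ = 1: rank(A - I) = 1, rank((A - I)^2) = 0. The eigenspace has dimension 2 - 1 = 1, so there is 1 Jordan block; the rank sequence gives block sizes [2].

Assembling the blocks gives the Jordan form J above.

J = [[1, 1], [0, 1]]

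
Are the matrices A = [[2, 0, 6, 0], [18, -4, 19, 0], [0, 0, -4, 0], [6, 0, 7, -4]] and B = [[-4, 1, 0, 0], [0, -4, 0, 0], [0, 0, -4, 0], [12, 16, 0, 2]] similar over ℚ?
Yes.

Two matrices over a field are similar if and only if they have the same invariant factors.

Both A and B have characteristic polynomial (x - 2)(x + 4)^3 and minimal polynomial (x - 2)(x + 4)^2. Computing further, both have invariant factors x + 4, (x - 2)(x + 4)^2. Hence A and B are similar.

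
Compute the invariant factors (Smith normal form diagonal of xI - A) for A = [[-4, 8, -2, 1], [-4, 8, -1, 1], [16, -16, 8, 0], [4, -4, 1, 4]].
x - 4, (x - 4)^3

The Jordan structure of A has elementary divisors (x - 4)^3, (x - 4). Arranging the block sizes at each eigenvalue in decreasing order and taking row products gives the invariant factors.

Invariant factors (smallest first, each dividing the next): x - 4, (x - 4)^3.

Check: the last factor (x - 4)^3 is the minimal polynomial, and the product (x - 4)^4 is the characteristic polynomial.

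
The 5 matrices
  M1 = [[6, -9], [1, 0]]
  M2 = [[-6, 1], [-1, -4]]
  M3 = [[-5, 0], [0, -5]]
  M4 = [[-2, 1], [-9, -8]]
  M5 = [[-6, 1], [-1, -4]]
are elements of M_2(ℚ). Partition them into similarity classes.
3 classes: {M1}, {M2, M4, M5}, {M3}

Characteristic polynomials: χ_{M1} = (x - 3)^2, χ_{M2} = (x + 5)^2, χ_{M3} = (x + 5)^2, χ_{M4} = (x + 5)^2, χ_{M5} = (x + 5)^2.

{M1}: invariant factors (x - 3)^2.

{M2, M4, M5}: invariant factors (x + 5)^2.

{M3}: invariant factors x + 5, x + 5.

Matrices are similar if and only if their invariant-factor lists agree; the partition into similarity classes is {M1}, {M2, M4, M5}, {M3}.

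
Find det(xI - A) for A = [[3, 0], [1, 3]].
xI - A = [[x - 3, 0], [-1, x - 3]].

Expanding det(xI - A) along the first row:
det(xI - A) = + (x - 3)·det([[x - 3]]) - (0)·det([[-1]]).

Evaluating gives χ_A(x) = x^2 - 6x + 9 = (x - 3)^2.

χ_A(x) = (x - 3)^2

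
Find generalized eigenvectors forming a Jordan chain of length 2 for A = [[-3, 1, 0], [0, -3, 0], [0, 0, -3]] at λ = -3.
v_1 = [[3, 1, -1]]^T, v_2 = [[1, 0, 0]]^T

We seek v_1 ∈ ker((A + 3I)^2) \ ker(A + 3I), then set v_{i+1} = (A + 3I) v_i.

One such chain is v_1 = [[3, 1, -1]]^T, v_2 = [[1, 0, 0]]^T. Check: (A + 3I) v_2 = [[0, 0, 0]]^T = 0.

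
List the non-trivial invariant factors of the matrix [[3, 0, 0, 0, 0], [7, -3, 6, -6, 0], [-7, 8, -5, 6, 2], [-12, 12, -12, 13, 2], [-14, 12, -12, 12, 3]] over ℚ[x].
(x - 3)(x - 1), (x - 3)^2(x - 1)

The Jordan structure of A has elementary divisors (x - 1), (x - 1), (x - 3)^2, (x - 3). Arranging the block sizes at each eigenvalue in decreasing order and taking row products gives the invariant factors.

Invariant factors (smallest first, each dividing the next): (x - 3)(x - 1), (x - 3)^2(x - 1).

Check: the last factor (x - 3)^2(x - 1) is the minimal polynomial, and the product (x - 3)^3(x - 1)^2 is the characteristic polynomial.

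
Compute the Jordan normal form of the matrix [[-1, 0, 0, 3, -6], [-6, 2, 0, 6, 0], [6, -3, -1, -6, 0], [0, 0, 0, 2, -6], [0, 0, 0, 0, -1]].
The characteristic polynomial is det(xI - A) = (x - 2)^2(x + 1)^3, so the eigenvalues are -1 (algebraic multiplicity 3), 2 (algebraic multiplicity 2).

For λ = -1: rank(A + I) = 2. The eigenspace has dimension 5 - 2 = 3, so there are 3 Jordan blocks; the rank sequence gives block sizes [1, 1, 1].

For λ = 2: rank(A - 2I) = 3. The eigenspace has dimension 5 - 3 = 2, so there are 2 Jordan blocks; the rank sequence gives block sizes [1, 1].

Assembling the blocks gives the Jordan form J above.

J = [[-1, 0, 0, 0, 0], [0, -1, 0, 0, 0], [0, 0, -1, 0, 0], [0, 0, 0, 2, 0], [0, 0, 0, 0, 2]]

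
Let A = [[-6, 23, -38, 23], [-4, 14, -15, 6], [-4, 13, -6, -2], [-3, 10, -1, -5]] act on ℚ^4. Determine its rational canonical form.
R = [[0, 0, 0, 9], [1, 0, 0, 3], [0, 1, 0, 0], [0, 0, 1, -3]]

The invariant factors of A (the non-unit diagonal entries of the Smith normal form of xI - A over ℚ[x]) are (x + 3)(x^3 - 3), each dividing the next. The characteristic polynomial is their product, (x + 3)(x^3 - 3).

The rational canonical form is the block-diagonal matrix of companion matrices C(f_i):
R = [[0, 0, 0, 9], [1, 0, 0, 3], [0, 1, 0, 0], [0, 0, 1, -3]].

Note the characteristic polynomial does not split into linear factors over ℚ, so A has no Jordan form over ℚ; the rational canonical form exists over any field.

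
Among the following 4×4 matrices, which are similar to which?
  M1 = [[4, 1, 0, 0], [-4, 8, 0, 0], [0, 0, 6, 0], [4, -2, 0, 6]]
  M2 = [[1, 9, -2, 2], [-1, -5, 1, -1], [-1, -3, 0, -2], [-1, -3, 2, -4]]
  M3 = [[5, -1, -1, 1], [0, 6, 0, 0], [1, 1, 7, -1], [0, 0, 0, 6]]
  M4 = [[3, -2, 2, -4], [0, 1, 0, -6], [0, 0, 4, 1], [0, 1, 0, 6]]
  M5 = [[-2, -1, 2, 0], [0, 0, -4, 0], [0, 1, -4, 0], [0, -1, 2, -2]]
Characteristic polynomials: χ_{M1} = (x - 6)^4, χ_{M2} = (x + 2)^4, χ_{M3} = (x - 6)^4, χ_{M4} = (x - 4)^2(x - 3)^2, χ_{M5} = (x + 2)^4.

{M1, M3}: invariant factors x - 6, x - 6, (x - 6)^2.

{M2}: invariant factors x + 2, (x + 2)^3.

{M4}: invariant factors x - 3, (x - 4)^2(x - 3).

{M5}: invariant factors x + 2, x + 2, (x + 2)^2.

Matrices are similar if and only if their invariant-factor lists agree; the partition into similarity classes is {M1, M3}, {M2}, {M4}, {M5}.

4 classes: {M1, M3}, {M2}, {M4}, {M5}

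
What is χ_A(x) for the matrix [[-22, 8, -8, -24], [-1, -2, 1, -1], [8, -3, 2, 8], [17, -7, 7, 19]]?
χ_A(x) = (x - 2)(x + 1)(x + 2)^2

xI - A = [[x + 22, -8, 8, 24], [1, x + 2, -1, 1], [-8, 3, x - 2, -8], [-17, 7, -7, x - 19]].

Expanding det(xI - A) along the first row:
det(xI - A) = + (x + 22)·det([[x + 2, -1, 1], [3, x - 2, -8], [7, -7, x - 19]]) - (-8)·det([[1, -1, 1], [-8, x - 2, -8], [-17, -7, x - 19]]) + (8)·det([[1, x + 2, 1], [-8, 3, -8], [-17, 7, x - 19]]) - (24)·det([[1, x + 2, -1], [-8, 3, x - 2], [-17, 7, -7]]).

Evaluating gives χ_A(x) = x^4 + 3x^3 - 2x^2 - 12x - 8 = (x - 2)(x + 1)(x + 2)^2.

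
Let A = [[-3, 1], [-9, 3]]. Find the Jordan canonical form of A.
J = [[0, 1], [0, 0]]

The characteristic polynomial is det(xI - A) = x^2, so the eigenvalues are 0 (algebraic multiplicity 2).

For λ = 0: rank(A) = 1, rank(A^2) = 0. The eigenspace has dimension 2 - 1 = 1, so there is 1 Jordan block; the rank sequence gives block sizes [2].

Assembling the blocks gives the Jordan form J above.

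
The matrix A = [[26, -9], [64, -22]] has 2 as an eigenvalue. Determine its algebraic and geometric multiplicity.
The characteristic polynomial is (x - 2)^2, so the factor x - 2 appears with exponent 2: the algebraic multiplicity is 2.

rank(A - 2I) = 1, so the eigenspace has dimension 2 - 1 = 1: the geometric multiplicity is 1.

Since 1 < 2, A is not diagonalizable.

algebraic multiplicity 2, geometric multiplicity 1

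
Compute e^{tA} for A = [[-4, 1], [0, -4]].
e^{tA} = [[e^{-4*t}, t*e^{-4*t}], [0, e^{-4*t}]]

A has Jordan form J = [[-4, 1], [0, -4]] with A = PJP^{-1}, so e^{tA} = P e^{tJ} P^{-1}.

For a Jordan block J_k(λ), e^{tJ_k(λ)} = e^{λt} · (I + tN + t^2 N^2/2! + ... + t^{k-1} N^{k-1}/(k-1)!) where N is the nilpotent superdiagonal part.

Assembling the blocks and conjugating back gives the entries of e^{tA} as shown above.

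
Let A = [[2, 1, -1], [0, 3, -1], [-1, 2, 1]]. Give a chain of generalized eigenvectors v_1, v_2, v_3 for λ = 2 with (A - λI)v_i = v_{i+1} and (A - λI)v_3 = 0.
We seek v_1 ∈ ker((A - 2I)^3) \ ker((A - 2I)^2), then set v_{i+1} = (A - 2I) v_i.

One such chain is v_1 = [[3, 2, 3]]^T, v_2 = [[-1, -1, -2]]^T, v_3 = [[1, 1, 1]]^T. Check: (A - 2I) v_3 = [[0, 0, 0]]^T = 0.

v_1 = [[3, 2, 3]]^T, v_2 = [[-1, -1, -2]]^T, v_3 = [[1, 1, 1]]^T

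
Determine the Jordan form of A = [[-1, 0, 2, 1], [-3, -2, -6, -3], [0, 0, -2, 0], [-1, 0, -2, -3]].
The characteristic polynomial is det(xI - A) = (x + 2)^4, so the eigenvalues are -2 (algebraic multiplicity 4).

For λ = -2: rank(A + 2I) = 1, rank((A + 2I)^2) = 0. The eigenspace has dimension 4 - 1 = 3, so there are 3 Jordan blocks; the rank sequence gives block sizes [2, 1, 1].

Assembling the blocks gives the Jordan form J above.

J = [[-2, 1, 0, 0], [0, -2, 0, 0], [0, 0, -2, 0], [0, 0, 0, -2]]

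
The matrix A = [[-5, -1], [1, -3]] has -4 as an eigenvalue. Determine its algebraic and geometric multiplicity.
algebraic multiplicity 2, geometric multiplicity 1

The characteristic polynomial is (x + 4)^2, so the factor x + 4 appears with exponent 2: the algebraic multiplicity is 2.

rank(A + 4I) = 1, so the eigenspace has dimension 2 - 1 = 1: the geometric multiplicity is 1.

Since 1 < 2, A is not diagonalizable.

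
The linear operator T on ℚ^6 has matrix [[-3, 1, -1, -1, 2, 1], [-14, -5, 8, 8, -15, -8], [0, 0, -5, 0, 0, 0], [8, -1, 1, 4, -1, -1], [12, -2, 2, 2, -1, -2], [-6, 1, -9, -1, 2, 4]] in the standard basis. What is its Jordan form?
The characteristic polynomial is det(xI - A) = (x - 3)^3(x + 5)^3, so the eigenvalues are -5 (algebraic multiplicity 3), 3 (algebraic multiplicity 3).

For λ = -5: rank(A + 5I) = 4, rank((A + 5I)^2) = 3. The eigenspace has dimension 6 - 4 = 2, so there are 2 Jordan blocks; the rank sequence gives block sizes [2, 1].

For λ = 3: rank(A - 3I) = 4, rank((A - 3I)^2) = 3. The eigenspace has dimension 6 - 4 = 2, so there are 2 Jordan blocks; the rank sequence gives block sizes [2, 1].

Assembling the blocks gives the Jordan form J above.

J = [[-5, 1, 0, 0, 0, 0], [0, -5, 0, 0, 0, 0], [0, 0, -5, 0, 0, 0], [0, 0, 0, 3, 1, 0], [0, 0, 0, 0, 3, 0], [0, 0, 0, 0, 0, 3]]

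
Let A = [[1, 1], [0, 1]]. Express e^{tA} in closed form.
e^{tA} = [[e^{t}, t*e^{t}], [0, e^{t}]]

A has Jordan form J = [[1, 1], [0, 1]] with A = PJP^{-1}, so e^{tA} = P e^{tJ} P^{-1}.

For a Jordan block J_k(λ), e^{tJ_k(λ)} = e^{λt} · (I + tN + t^2 N^2/2! + ... + t^{k-1} N^{k-1}/(k-1)!) where N is the nilpotent superdiagonal part.

Assembling the blocks and conjugating back gives the entries of e^{tA} as shown above.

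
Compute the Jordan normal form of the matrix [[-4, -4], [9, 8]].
J = [[2, 1], [0, 2]]

The characteristic polynomial is det(xI - A) = (x - 2)^2, so the eigenvalues are 2 (algebraic multiplicity 2).

For λ = 2: rank(A - 2I) = 1, rank((A - 2I)^2) = 0. The eigenspace has dimension 2 - 1 = 1, so there is 1 Jordan block; the rank sequence gives block sizes [2].

Assembling the blocks gives the Jordan form J above.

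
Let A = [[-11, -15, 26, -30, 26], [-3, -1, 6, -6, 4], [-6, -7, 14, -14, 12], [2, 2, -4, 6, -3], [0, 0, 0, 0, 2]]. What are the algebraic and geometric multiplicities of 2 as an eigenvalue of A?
The characteristic polynomial is (x - 2)^5, so the factor x - 2 appears with exponent 5: the algebraic multiplicity is 5.

rank(A - 2I) = 3, so the eigenspace has dimension 5 - 3 = 2: the geometric multiplicity is 2.

Since 2 < 5, A is not diagonalizable.

algebraic multiplicity 5, geometric multiplicity 2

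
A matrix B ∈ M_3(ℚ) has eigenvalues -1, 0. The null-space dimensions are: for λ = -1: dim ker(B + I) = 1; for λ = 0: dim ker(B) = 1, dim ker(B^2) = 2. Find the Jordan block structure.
λ = -1: successive nullity increments [1] count blocks of size ≥ k; block sizes are [1].
λ = 0: successive nullity increments [1, 1] count blocks of size ≥ k; block sizes are [2].

Jordan blocks: (-1, 1), (0, 2)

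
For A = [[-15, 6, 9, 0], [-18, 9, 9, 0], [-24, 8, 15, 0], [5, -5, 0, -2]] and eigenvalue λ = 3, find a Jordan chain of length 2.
We seek v_1 ∈ ker((A - 3I)^2) \ ker(A - 3I), then set v_{i+1} = (A - 3I) v_i.

One such chain is v_1 = [[-1, -1, -1, 0]]^T, v_2 = [[3, 3, 4, 0]]^T. Check: (A - 3I) v_2 = [[0, 0, 0, 0]]^T = 0.

v_1 = [[-1, -1, -1, 0]]^T, v_2 = [[3, 3, 4, 0]]^T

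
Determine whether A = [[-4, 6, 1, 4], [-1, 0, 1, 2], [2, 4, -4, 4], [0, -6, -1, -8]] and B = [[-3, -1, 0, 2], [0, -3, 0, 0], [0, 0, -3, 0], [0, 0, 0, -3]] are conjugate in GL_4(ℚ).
trace(A) = -16 but trace(B) = -12. The trace is a similarity invariant, so A and B are not similar.

No.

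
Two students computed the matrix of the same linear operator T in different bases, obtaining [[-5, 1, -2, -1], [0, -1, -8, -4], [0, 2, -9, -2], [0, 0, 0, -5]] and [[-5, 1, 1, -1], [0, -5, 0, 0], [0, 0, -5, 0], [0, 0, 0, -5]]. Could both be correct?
Two matrices over a field are similar if and only if they have the same invariant factors.

Both A and B have characteristic polynomial (x + 5)^4 and minimal polynomial (x + 5)^2. Computing further, both have invariant factors x + 5, x + 5, (x + 5)^2. Hence A and B are similar.

Yes.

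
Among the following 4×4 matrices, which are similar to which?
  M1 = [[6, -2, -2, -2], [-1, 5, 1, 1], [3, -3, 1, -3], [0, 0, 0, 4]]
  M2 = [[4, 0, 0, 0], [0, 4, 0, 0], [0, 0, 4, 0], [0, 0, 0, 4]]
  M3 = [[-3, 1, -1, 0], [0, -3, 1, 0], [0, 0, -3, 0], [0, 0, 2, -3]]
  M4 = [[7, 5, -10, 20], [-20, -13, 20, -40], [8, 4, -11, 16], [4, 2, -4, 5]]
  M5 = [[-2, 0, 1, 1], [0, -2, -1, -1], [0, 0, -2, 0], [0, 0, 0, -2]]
5 classes: {M1}, {M2}, {M3}, {M4}, {M5}

Characteristic polynomials: χ_{M1} = (x - 4)^4, χ_{M2} = (x - 4)^4, χ_{M3} = (x + 3)^4, χ_{M4} = (x + 3)^4, χ_{M5} = (x + 2)^4.

{M1}: invariant factors x - 4, x - 4, (x - 4)^2.

{M2}: invariant factors x - 4, x - 4, x - 4, x - 4.

{M3}: invariant factors x + 3, (x + 3)^3.

{M4}: invariant factors x + 3, x + 3, (x + 3)^2.

{M5}: invariant factors x + 2, x + 2, (x + 2)^2.

Matrices are similar if and only if their invariant-factor lists agree; the partition into similarity classes is {M1}, {M2}, {M3}, {M4}, {M5}.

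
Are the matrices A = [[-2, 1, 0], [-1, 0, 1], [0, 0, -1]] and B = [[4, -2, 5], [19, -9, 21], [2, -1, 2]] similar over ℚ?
Two matrices over a field are similar if and only if they have the same invariant factors.

Both A and B have characteristic polynomial (x + 1)^3 and minimal polynomial (x + 1)^3. Computing further, both have invariant factors (x + 1)^3. Hence A and B are similar.

Yes.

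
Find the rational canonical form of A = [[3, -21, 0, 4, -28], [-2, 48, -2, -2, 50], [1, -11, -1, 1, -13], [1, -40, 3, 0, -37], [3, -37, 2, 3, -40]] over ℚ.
The invariant factors of A (the non-unit diagonal entries of the Smith normal form of xI - A over ℚ[x]) are x + 1, x(x - 6)^2(x + 1), each dividing the next. The characteristic polynomial is their product, x(x - 6)^2(x + 1)^2.

The rational canonical form is the block-diagonal matrix of companion matrices C(f_i):
R = [[-1, 0, 0, 0, 0], [0, 0, 0, 0, 0], [0, 1, 0, 0, -36], [0, 0, 1, 0, -24], [0, 0, 0, 1, 11]].

R = [[-1, 0, 0, 0, 0], [0, 0, 0, 0, 0], [0, 1, 0, 0, -36], [0, 0, 1, 0, -24], [0, 0, 0, 1, 11]]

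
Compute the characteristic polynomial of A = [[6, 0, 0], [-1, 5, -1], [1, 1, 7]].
xI - A = [[x - 6, 0, 0], [1, x - 5, 1], [-1, -1, x - 7]].

Expanding det(xI - A) along the first row:
det(xI - A) = + (x - 6)·det([[x - 5, 1], [-1, x - 7]]) - (0)·det([[1, 1], [-1, x - 7]]) + (0)·det([[1, x - 5], [-1, -1]]).

Evaluating gives χ_A(x) = x^3 - 18x^2 + 108x - 216 = (x - 6)^3.

χ_A(x) = (x - 6)^3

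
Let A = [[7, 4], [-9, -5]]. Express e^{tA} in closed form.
e^{tA} = [[(6*t + 1)*e^{t}, 4*t*e^{t}], [-9*t*e^{t}, (1 - 6*t)*e^{t}]]

A has Jordan form J = [[1, 1], [0, 1]] with A = PJP^{-1}, so e^{tA} = P e^{tJ} P^{-1}.

For a Jordan block J_k(λ), e^{tJ_k(λ)} = e^{λt} · (I + tN + t^2 N^2/2! + ... + t^{k-1} N^{k-1}/(k-1)!) where N is the nilpotent superdiagonal part.

Assembling the blocks and conjugating back gives the entries of e^{tA} as shown above.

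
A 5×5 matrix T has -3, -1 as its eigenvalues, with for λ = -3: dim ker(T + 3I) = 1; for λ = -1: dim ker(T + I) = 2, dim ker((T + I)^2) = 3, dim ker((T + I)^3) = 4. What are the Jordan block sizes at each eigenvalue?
λ = -3: successive nullity increments [1] count blocks of size ≥ k; block sizes are [1].
λ = -1: successive nullity increments [2, 1, 1] count blocks of size ≥ k; block sizes are [3, 1].

Jordan blocks: (-3, 1), (-1, 3), (-1, 1)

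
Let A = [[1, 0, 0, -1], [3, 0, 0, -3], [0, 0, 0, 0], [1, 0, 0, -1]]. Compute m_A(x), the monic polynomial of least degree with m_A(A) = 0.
The characteristic polynomial factors as x^4. The minimal polynomial is ∏(x - λ)^{k_λ} where k_λ is the size of the largest Jordan block at λ.

For λ = 0: rank(A) = 1, and the largest Jordan block has size 2 (the smallest k with rank(A^k) = rank(A^(k+1))).

So m_A(x) = x^2.

m_A(x) = x^2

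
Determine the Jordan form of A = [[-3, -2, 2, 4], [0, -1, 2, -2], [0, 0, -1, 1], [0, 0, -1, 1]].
The characteristic polynomial is det(xI - A) = x^2(x + 1)(x + 3), so the eigenvalues are -3 (algebraic multiplicity 1), -1 (algebraic multiplicity 1), 0 (algebraic multiplicity 2).

For λ = -3: algebraic multiplicity 1 gives one 1×1 block.

For λ = -1: algebraic multiplicity 1 gives one 1×1 block.

For λ = 0: rank(A) = 3, rank(A^2) = 2. The eigenspace has dimension 4 - 3 = 1, so there is 1 Jordan block; the rank sequence gives block sizes [2].

Assembling the blocks gives the Jordan form J above.

J = [[-3, 0, 0, 0], [0, -1, 0, 0], [0, 0, 0, 1], [0, 0, 0, 0]]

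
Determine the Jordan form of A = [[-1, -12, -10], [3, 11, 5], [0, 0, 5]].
The characteristic polynomial is det(xI - A) = (x - 5)^3, so the eigenvalues are 5 (algebraic multiplicity 3).

For λ = 5: rank(A - 5I) = 1, rank((A - 5I)^2) = 0. The eigenspace has dimension 3 - 1 = 2, so there are 2 Jordan blocks; the rank sequence gives block sizes [2, 1].

Assembling the blocks gives the Jordan form J above.

J = [[5, 1, 0], [0, 5, 0], [0, 0, 5]]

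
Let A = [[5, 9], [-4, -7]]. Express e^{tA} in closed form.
A has Jordan form J = [[-1, 1], [0, -1]] with A = PJP^{-1}, so e^{tA} = P e^{tJ} P^{-1}.

For a Jordan block J_k(λ), e^{tJ_k(λ)} = e^{λt} · (I + tN + t^2 N^2/2! + ... + t^{k-1} N^{k-1}/(k-1)!) where N is the nilpotent superdiagonal part.

Assembling the blocks and conjugating back gives the entries of e^{tA} as shown above.

e^{tA} = [[(6*t + 1)*e^{-t}, 9*t*e^{-t}], [-4*t*e^{-t}, (1 - 6*t)*e^{-t}]]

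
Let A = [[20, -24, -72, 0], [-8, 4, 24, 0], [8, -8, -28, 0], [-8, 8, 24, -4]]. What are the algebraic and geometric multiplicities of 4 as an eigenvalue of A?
The characteristic polynomial is (x - 4)(x + 4)^3, so the factor x - 4 appears with exponent 1: the algebraic multiplicity is 1.

rank(A - 4I) = 3, so the eigenspace has dimension 4 - 3 = 1: the geometric multiplicity is 1.

algebraic multiplicity 1, geometric multiplicity 1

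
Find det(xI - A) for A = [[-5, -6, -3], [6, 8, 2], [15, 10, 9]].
xI - A = [[x + 5, 6, 3], [-6, x - 8, -2], [-15, -10, x - 9]].

Expanding det(xI - A) along the first row:
det(xI - A) = + (x + 5)·det([[x - 8, -2], [-10, x - 9]]) - (6)·det([[-6, -2], [-15, x - 9]]) + (3)·det([[-6, x - 8], [-15, -10]]).

Evaluating gives χ_A(x) = x^3 - 12x^2 + 48x - 64 = (x - 4)^3.

χ_A(x) = (x - 4)^3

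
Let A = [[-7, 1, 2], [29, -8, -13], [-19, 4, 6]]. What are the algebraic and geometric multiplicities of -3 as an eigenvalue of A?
The characteristic polynomial is (x + 3)^3, so the factor x + 3 appears with exponent 3: the algebraic multiplicity is 3.

rank(A + 3I) = 2, so the eigenspace has dimension 3 - 2 = 1: the geometric multiplicity is 1.

Since 1 < 3, A is not diagonalizable.

algebraic multiplicity 3, geometric multiplicity 1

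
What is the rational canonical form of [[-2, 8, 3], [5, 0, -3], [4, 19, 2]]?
R = [[0, 0, -5], [1, 0, -1], [0, 1, 0]]

The invariant factors of A (the non-unit diagonal entries of the Smith normal form of xI - A over ℚ[x]) are x^3 + x + 5, each dividing the next. The characteristic polynomial is their product, x^3 + x + 5.

The rational canonical form is the block-diagonal matrix of companion matrices C(f_i):
R = [[0, 0, -5], [1, 0, -1], [0, 1, 0]].

Note the characteristic polynomial does not split into linear factors over ℚ, so A has no Jordan form over ℚ; the rational canonical form exists over any field.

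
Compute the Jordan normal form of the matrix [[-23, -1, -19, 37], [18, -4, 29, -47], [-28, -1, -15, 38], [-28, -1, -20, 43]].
J = [[-5, 0, 0, 0], [0, -4, 0, 0], [0, 0, 5, 1], [0, 0, 0, 5]]

The characteristic polynomial is det(xI - A) = (x - 5)^2(x + 4)(x + 5), so the eigenvalues are -5 (algebraic multiplicity 1), -4 (algebraic multiplicity 1), 5 (algebraic multiplicity 2).

For λ = -5: algebraic multiplicity 1 gives one 1×1 block.

For λ = -4: algebraic multiplicity 1 gives one 1×1 block.

For λ = 5: rank(A - 5I) = 3, rank((A - 5I)^2) = 2. The eigenspace has dimension 4 - 3 = 1, so there is 1 Jordan block; the rank sequence gives block sizes [2].

Assembling the blocks gives the Jordan form J above.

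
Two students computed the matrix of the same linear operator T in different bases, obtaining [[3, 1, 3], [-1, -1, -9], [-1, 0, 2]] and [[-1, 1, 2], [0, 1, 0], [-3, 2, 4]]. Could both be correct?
Yes.

Two matrices over a field are similar if and only if they have the same invariant factors.

Both A and B have characteristic polynomial (x - 2)(x - 1)^2 and minimal polynomial (x - 2)(x - 1)^2. Computing further, both have invariant factors (x - 2)(x - 1)^2. Hence A and B are similar.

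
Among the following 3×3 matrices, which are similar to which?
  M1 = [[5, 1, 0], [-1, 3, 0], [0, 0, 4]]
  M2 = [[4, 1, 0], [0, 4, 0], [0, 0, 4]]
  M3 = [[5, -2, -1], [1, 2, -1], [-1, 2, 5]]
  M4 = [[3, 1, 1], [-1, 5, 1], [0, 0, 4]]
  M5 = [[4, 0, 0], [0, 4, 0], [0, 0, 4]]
2 classes: {M1, M2, M3, M4}, {M5}

Characteristic polynomials: χ_{M1} = (x - 4)^3, χ_{M2} = (x - 4)^3, χ_{M3} = (x - 4)^3, χ_{M4} = (x - 4)^3, χ_{M5} = (x - 4)^3.

{M1, M2, M3, M4}: invariant factors x - 4, (x - 4)^2.

{M5}: invariant factors x - 4, x - 4, x - 4.

Matrices are similar if and only if their invariant-factor lists agree; the partition into similarity classes is {M1, M2, M3, M4}, {M5}.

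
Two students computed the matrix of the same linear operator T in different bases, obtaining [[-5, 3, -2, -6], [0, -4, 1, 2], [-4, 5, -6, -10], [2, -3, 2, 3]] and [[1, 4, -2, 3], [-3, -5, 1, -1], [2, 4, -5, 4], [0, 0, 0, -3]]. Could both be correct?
Two matrices over a field are similar if and only if they have the same invariant factors.

Both A and B have characteristic polynomial (x + 3)^4 and minimal polynomial (x + 3)^3. Computing further, both have invariant factors x + 3, (x + 3)^3. Hence A and B are similar.

Yes.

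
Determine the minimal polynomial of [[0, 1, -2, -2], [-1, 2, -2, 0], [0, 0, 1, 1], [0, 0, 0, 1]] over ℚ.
m_A(x) = (x - 1)^2

The characteristic polynomial factors as (x - 1)^4. The minimal polynomial is ∏(x - λ)^{k_λ} where k_λ is the size of the largest Jordan block at λ.

For λ = 1: rank(A - I) = 2, and the largest Jordan block has size 2 (the smallest k with rank((A - I)^k) = rank((A - I)^(k+1))).

So m_A(x) = (x - 1)^2.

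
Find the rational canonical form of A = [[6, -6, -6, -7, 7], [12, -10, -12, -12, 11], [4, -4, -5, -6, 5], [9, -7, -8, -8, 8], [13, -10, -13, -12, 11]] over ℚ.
R = [[0, 0, 0, 0, 5], [1, 0, 0, 0, 11], [0, 1, 0, 0, 7], [0, 0, 1, 0, -4], [0, 0, 0, 1, -6]]

The invariant factors of A (the non-unit diagonal entries of the Smith normal form of xI - A over ℚ[x]) are (x + 1)(x + 5)(x^3 - x - 1), each dividing the next. The characteristic polynomial is their product, (x + 1)(x + 5)(x^3 - x - 1).

The rational canonical form is the block-diagonal matrix of companion matrices C(f_i):
R = [[0, 0, 0, 0, 5], [1, 0, 0, 0, 11], [0, 1, 0, 0, 7], [0, 0, 1, 0, -4], [0, 0, 0, 1, -6]].

Note the characteristic polynomial does not split into linear factors over ℚ, so A has no Jordan form over ℚ; the rational canonical form exists over any field.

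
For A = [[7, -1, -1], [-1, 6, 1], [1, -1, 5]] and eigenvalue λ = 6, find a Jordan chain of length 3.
v_1 = [[1, -1, 2]]^T, v_2 = [[0, 1, 0]]^T, v_3 = [[-1, 0, -1]]^T

We seek v_1 ∈ ker((A - 6I)^3) \ ker((A - 6I)^2), then set v_{i+1} = (A - 6I) v_i.

One such chain is v_1 = [[1, -1, 2]]^T, v_2 = [[0, 1, 0]]^T, v_3 = [[-1, 0, -1]]^T. Check: (A - 6I) v_3 = [[0, 0, 0]]^T = 0.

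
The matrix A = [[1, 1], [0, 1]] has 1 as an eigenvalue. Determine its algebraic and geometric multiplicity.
algebraic multiplicity 2, geometric multiplicity 1

The characteristic polynomial is (x - 1)^2, so the factor x - 1 appears with exponent 2: the algebraic multiplicity is 2.

rank(A - I) = 1, so the eigenspace has dimension 2 - 1 = 1: the geometric multiplicity is 1.

Since 1 < 2, A is not diagonalizable.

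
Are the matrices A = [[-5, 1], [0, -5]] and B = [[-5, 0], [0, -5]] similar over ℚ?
No.

Both have characteristic polynomial (x + 5)^2, but the minimal polynomial of A is (x + 5)^2 while the minimal polynomial of B is x + 5. The minimal polynomial is a similarity invariant, so A and B are not similar.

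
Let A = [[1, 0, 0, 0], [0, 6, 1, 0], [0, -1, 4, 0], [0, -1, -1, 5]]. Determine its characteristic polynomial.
χ_A(x) = (x - 5)^3(x - 1)

xI - A = [[x - 1, 0, 0, 0], [0, x - 6, -1, 0], [0, 1, x - 4, 0], [0, 1, 1, x - 5]].

Expanding det(xI - A) along the first row:
det(xI - A) = + (x - 1)·det([[x - 6, -1, 0], [1, x - 4, 0], [1, 1, x - 5]]) - (0)·det([[0, -1, 0], [0, x - 4, 0], [0, 1, x - 5]]) + (0)·det([[0, x - 6, 0], [0, 1, 0], [0, 1, x - 5]]) - (0)·det([[0, x - 6, -1], [0, 1, x - 4], [0, 1, 1]]).

Evaluating gives χ_A(x) = x^4 - 16x^3 + 90x^2 - 200x + 125 = (x - 5)^3(x - 1).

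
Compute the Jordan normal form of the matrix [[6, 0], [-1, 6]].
The characteristic polynomial is det(xI - A) = (x - 6)^2, so the eigenvalues are 6 (algebraic multiplicity 2).

For λ = 6: rank(A - 6I) = 1, rank((A - 6I)^2) = 0. The eigenspace has dimension 2 - 1 = 1, so there is 1 Jordan block; the rank sequence gives block sizes [2].

Assembling the blocks gives the Jordan form J above.

J = [[6, 1], [0, 6]]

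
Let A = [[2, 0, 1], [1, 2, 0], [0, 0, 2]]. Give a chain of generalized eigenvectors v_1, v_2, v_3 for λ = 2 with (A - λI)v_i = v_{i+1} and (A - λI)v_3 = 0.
We seek v_1 ∈ ker((A - 2I)^3) \ ker((A - 2I)^2), then set v_{i+1} = (A - 2I) v_i.

One such chain is v_1 = [[0, 1, 1]]^T, v_2 = [[1, 0, 0]]^T, v_3 = [[0, 1, 0]]^T. Check: (A - 2I) v_3 = [[0, 0, 0]]^T = 0.

v_1 = [[0, 1, 1]]^T, v_2 = [[1, 0, 0]]^T, v_3 = [[0, 1, 0]]^T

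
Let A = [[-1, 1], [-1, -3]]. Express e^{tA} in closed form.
A has Jordan form J = [[-2, 1], [0, -2]] with A = PJP^{-1}, so e^{tA} = P e^{tJ} P^{-1}.

For a Jordan block J_k(λ), e^{tJ_k(λ)} = e^{λt} · (I + tN + t^2 N^2/2! + ... + t^{k-1} N^{k-1}/(k-1)!) where N is the nilpotent superdiagonal part.

Assembling the blocks and conjugating back gives the entries of e^{tA} as shown above.

e^{tA} = [[(t + 1)*e^{-2*t}, t*e^{-2*t}], [-t*e^{-2*t}, (1 - t)*e^{-2*t}]]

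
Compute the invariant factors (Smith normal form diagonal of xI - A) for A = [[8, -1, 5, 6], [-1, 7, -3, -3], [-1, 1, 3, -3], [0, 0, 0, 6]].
The Jordan structure of A has elementary divisors (x - 6)^3, (x - 6). Arranging the block sizes at each eigenvalue in decreasing order and taking row products gives the invariant factors.

Invariant factors (smallest first, each dividing the next): x - 6, (x - 6)^3.

Check: the last factor (x - 6)^3 is the minimal polynomial, and the product (x - 6)^4 is the characteristic polynomial.

x - 6, (x - 6)^3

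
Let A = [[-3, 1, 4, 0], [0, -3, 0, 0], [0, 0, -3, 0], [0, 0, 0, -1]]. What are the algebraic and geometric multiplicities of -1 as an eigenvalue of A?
algebraic multiplicity 1, geometric multiplicity 1

The characteristic polynomial is (x + 1)(x + 3)^3, so the factor x + 1 appears with exponent 1: the algebraic multiplicity is 1.

rank(A + I) = 3, so the eigenspace has dimension 4 - 3 = 1: the geometric multiplicity is 1.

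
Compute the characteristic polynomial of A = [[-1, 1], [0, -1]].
χ_A(x) = (x + 1)^2

xI - A = [[x + 1, -1], [0, x + 1]].

Expanding det(xI - A) along the first row:
det(xI - A) = + (x + 1)·det([[x + 1]]) - (-1)·det([[0]]).

Evaluating gives χ_A(x) = x^2 + 2x + 1 = (x + 1)^2.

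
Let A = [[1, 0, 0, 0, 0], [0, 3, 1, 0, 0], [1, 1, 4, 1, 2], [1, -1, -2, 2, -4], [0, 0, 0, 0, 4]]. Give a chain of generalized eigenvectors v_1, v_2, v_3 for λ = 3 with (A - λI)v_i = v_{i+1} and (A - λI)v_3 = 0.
We seek v_1 ∈ ker((A - 3I)^3) \ ker((A - 3I)^2), then set v_{i+1} = (A - 3I) v_i.

One such chain is v_1 = [[0, 0, 0, 1, 0]]^T, v_2 = [[0, 0, 1, -1, 0]]^T, v_3 = [[0, 1, 0, -1, 0]]^T. Check: (A - 3I) v_3 = [[0, 0, 0, 0, 0]]^T = 0.

v_1 = [[0, 0, 0, 1, 0]]^T, v_2 = [[0, 0, 1, -1, 0]]^T, v_3 = [[0, 1, 0, -1, 0]]^T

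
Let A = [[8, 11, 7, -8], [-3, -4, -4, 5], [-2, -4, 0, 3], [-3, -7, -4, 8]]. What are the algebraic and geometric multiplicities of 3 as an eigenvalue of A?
The characteristic polynomial is (x - 3)^4, so the factor x - 3 appears with exponent 4: the algebraic multiplicity is 4.

rank(A - 3I) = 2, so the eigenspace has dimension 4 - 2 = 2: the geometric multiplicity is 2.

Since 2 < 4, A is not diagonalizable.

algebraic multiplicity 4, geometric multiplicity 2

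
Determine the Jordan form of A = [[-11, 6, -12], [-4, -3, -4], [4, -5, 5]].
J = [[-5, 1, 0], [0, -5, 0], [0, 0, 1]]

The characteristic polynomial is det(xI - A) = (x - 1)(x + 5)^2, so the eigenvalues are -5 (algebraic multiplicity 2), 1 (algebraic multiplicity 1).

For λ = -5: rank(A + 5I) = 2, rank((A + 5I)^2) = 1. The eigenspace has dimension 3 - 2 = 1, so there is 1 Jordan block; the rank sequence gives block sizes [2].

For λ = 1: algebraic multiplicity 1 gives one 1×1 block.

Assembling the blocks gives the Jordan form J above.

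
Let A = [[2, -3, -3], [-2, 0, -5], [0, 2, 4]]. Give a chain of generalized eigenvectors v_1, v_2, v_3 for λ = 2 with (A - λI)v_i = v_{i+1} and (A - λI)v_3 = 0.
v_1 = [[-2, -1, 1]]^T, v_2 = [[0, 1, 0]]^T, v_3 = [[-3, -2, 2]]^T

We seek v_1 ∈ ker((A - 2I)^3) \ ker((A - 2I)^2), then set v_{i+1} = (A - 2I) v_i.

One such chain is v_1 = [[-2, -1, 1]]^T, v_2 = [[0, 1, 0]]^T, v_3 = [[-3, -2, 2]]^T. Check: (A - 2I) v_3 = [[0, 0, 0]]^T = 0.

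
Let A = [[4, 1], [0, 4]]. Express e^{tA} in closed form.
A has Jordan form J = [[4, 1], [0, 4]] with A = PJP^{-1}, so e^{tA} = P e^{tJ} P^{-1}.

For a Jordan block J_k(λ), e^{tJ_k(λ)} = e^{λt} · (I + tN + t^2 N^2/2! + ... + t^{k-1} N^{k-1}/(k-1)!) where N is the nilpotent superdiagonal part.

Assembling the blocks and conjugating back gives the entries of e^{tA} as shown above.

e^{tA} = [[e^{4*t}, t*e^{4*t}], [0, e^{4*t}]]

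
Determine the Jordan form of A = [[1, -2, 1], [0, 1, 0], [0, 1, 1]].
The characteristic polynomial is det(xI - A) = (x - 1)^3, so the eigenvalues are 1 (algebraic multiplicity 3).

For λ = 1: rank(A - I) = 2, rank((A - I)^2) = 1, rank((A - I)^3) = 0. The eigenspace has dimension 3 - 2 = 1, so there is 1 Jordan block; the rank sequence gives block sizes [3].

Assembling the blocks gives the Jordan form J above.

J = [[1, 1, 0], [0, 1, 1], [0, 0, 1]]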